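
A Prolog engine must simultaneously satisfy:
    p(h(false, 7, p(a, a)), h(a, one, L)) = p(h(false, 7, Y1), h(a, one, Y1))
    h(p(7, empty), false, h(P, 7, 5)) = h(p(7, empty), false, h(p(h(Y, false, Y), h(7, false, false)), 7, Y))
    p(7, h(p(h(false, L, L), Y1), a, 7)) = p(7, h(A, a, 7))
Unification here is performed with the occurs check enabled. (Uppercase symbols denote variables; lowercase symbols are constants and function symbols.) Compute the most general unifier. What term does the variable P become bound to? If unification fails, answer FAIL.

Decompose p/2: h(false, 7, p(a, a)) = h(false, 7, Y1),  h(a, one, L) = h(a, one, Y1).
Decompose h/3: false = false,  7 = 7,  p(a, a) = Y1.
Delete trivial equation false = false.
Delete trivial equation 7 = 7.
Bind Y1 := p(a, a); substituting into the 2 remaining equations that mention Y1 gives: h(a, one, L) = h(a, one, p(a, a)),  p(7, h(p(h(false, L, L), p(a, a)), a, 7)) = p(7, h(A, a, 7)).
Decompose h/3: a = a,  one = one,  L = p(a, a).
Delete trivial equation a = a.
Delete trivial equation one = one.
Bind L := p(a, a); substituting into the one remaining equation that mentions L gives: p(7, h(p(h(false, p(a, a), p(a, a)), p(a, a)), a, 7)) = p(7, h(A, a, 7)).
Decompose h/3: p(7, empty) = p(7, empty),  false = false,  h(P, 7, 5) = h(p(h(Y, false, Y), h(7, false, false)), 7, Y).
Delete trivial equation p(7, empty) = p(7, empty).
Delete trivial equation false = false.
Decompose h/3: P = p(h(Y, false, Y), h(7, false, false)),  7 = 7,  5 = Y.
Bind P := p(h(Y, false, Y), h(7, false, false)); no other remaining equation mentions P.
Delete trivial equation 7 = 7.
Bind Y := 5; no other remaining equation mentions Y. Substituting into the earlier binding gives P := p(h(5, false, 5), h(7, false, false)).
Decompose p/2: 7 = 7,  h(p(h(false, p(a, a), p(a, a)), p(a, a)), a, 7) = h(A, a, 7).
Delete trivial equation 7 = 7.
Decompose h/3: p(h(false, p(a, a), p(a, a)), p(a, a)) = A,  a = a,  7 = 7.
Bind A := p(h(false, p(a, a), p(a, a)), p(a, a)); no other remaining equation mentions A.
Delete trivial equation a = a.
Delete trivial equation 7 = 7.
MGU = { Y1 -> p(a, a), L -> p(a, a), P -> p(h(5, false, 5), h(7, false, false)), Y -> 5, A -> p(h(false, p(a, a), p(a, a)), p(a, a)) }, so P -> p(h(5, false, 5), h(7, false, false)).

p(h(5, false, 5), h(7, false, false))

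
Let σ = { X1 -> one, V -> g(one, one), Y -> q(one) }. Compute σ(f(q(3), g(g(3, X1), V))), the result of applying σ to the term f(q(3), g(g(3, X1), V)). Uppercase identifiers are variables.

Replace each occurrence of X1 with one.
Replace each occurrence of V with g(one, one).
Result: f(q(3), g(g(3, one), g(one, one))).

f(q(3), g(g(3, one), g(one, one)))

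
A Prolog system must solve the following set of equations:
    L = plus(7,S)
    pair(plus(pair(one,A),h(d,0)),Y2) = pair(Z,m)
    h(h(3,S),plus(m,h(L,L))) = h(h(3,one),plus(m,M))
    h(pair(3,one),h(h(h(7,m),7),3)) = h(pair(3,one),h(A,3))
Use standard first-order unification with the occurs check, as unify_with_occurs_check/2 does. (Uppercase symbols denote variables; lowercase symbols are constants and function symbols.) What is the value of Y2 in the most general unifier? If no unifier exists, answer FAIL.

Bind L := plus(7,S); substituting into the one remaining equation that mentions L gives: h(h(3,S),plus(m,h(plus(7,S),plus(7,S)))) = h(h(3,one),plus(m,M)).
Decompose pair/2: plus(pair(one,A),h(d,0)) = Z,  Y2 = m.
Bind Z := plus(pair(one,A),h(d,0)); no other remaining equation mentions Z.
Bind Y2 := m; no other remaining equation mentions Y2.
Decompose h/2: h(3,S) = h(3,one),  plus(m,h(plus(7,S),plus(7,S))) = plus(m,M).
Decompose h/2: 3 = 3,  S = one.
Delete trivial equation 3 = 3.
Bind S := one; substituting into the one remaining equation that mentions S gives: plus(m,h(plus(7,one),plus(7,one))) = plus(m,M). Substituting into the earlier binding gives L := plus(7,one).
Decompose plus/2: m = m,  h(plus(7,one),plus(7,one)) = M.
Delete trivial equation m = m.
Bind M := h(plus(7,one),plus(7,one)); no other remaining equation mentions M.
Decompose h/2: pair(3,one) = pair(3,one),  h(h(h(7,m),7),3) = h(A,3).
Delete trivial equation pair(3,one) = pair(3,one).
Decompose h/2: h(h(7,m),7) = A,  3 = 3.
Bind A := h(h(7,m),7); no other remaining equation mentions A. Substituting into the earlier binding gives Z := plus(pair(one,h(h(7,m),7)),h(d,0)).
Delete trivial equation 3 = 3.
MGU = { L ↦ plus(7,one), Z ↦ plus(pair(one,h(h(7,m),7)),h(d,0)), Y2 ↦ m, S ↦ one, M ↦ h(plus(7,one),plus(7,one)), A ↦ h(h(7,m),7) }, so Y2 ↦ m.

m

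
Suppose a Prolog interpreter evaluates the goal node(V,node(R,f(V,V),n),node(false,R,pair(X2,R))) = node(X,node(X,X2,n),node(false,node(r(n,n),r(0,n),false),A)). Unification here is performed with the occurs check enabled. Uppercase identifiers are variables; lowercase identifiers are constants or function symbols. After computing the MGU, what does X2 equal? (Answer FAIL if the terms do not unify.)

Decompose node/3: V = X,  node(R,f(V,V),n) = node(X,X2,n),  node(false,R,pair(X2,R)) = node(false,node(r(n,n),r(0,n),false),A).
Bind V := X; substituting into the one remaining equation that mentions V gives: node(R,f(X,X),n) = node(X,X2,n).
Decompose node/3: R = X,  f(X,X) = X2,  n = n.
Bind R := X; substituting into the one remaining equation that mentions R gives: node(false,X,pair(X2,X)) = node(false,node(r(n,n),r(0,n),false),A).
Bind X2 := f(X,X); substituting into the one remaining equation that mentions X2 gives: node(false,X,pair(f(X,X),X)) = node(false,node(r(n,n),r(0,n),false),A).
Delete trivial equation n = n.
Decompose node/3: false = false,  X = node(r(n,n),r(0,n),false),  pair(f(X,X),X) = A.
Delete trivial equation false = false.
Bind X := node(r(n,n),r(0,n),false); substituting into the remaining equation gives: pair(f(node(r(n,n),r(0,n),false),node(r(n,n),r(0,n),false)),node(r(n,n),r(0,n),false)) = A. Substituting into the earlier bindings gives V := node(r(n,n),r(0,n),false), R := node(r(n,n),r(0,n),false), X2 := f(node(r(n,n),r(0,n),false),node(r(n,n),r(0,n),false)).
Bind A := pair(f(node(r(n,n),r(0,n),false),node(r(n,n),r(0,n),false)),node(r(n,n),r(0,n),false)).
MGU = { V = node(r(n,n),r(0,n),false), R = node(r(n,n),r(0,n),false), X2 = f(node(r(n,n),r(0,n),false),node(r(n,n),r(0,n),false)), X = node(r(n,n),r(0,n),false), A = pair(f(node(r(n,n),r(0,n),false),node(r(n,n),r(0,n),false)),node(r(n,n),r(0,n),false)) }, so X2 = f(node(r(n,n),r(0,n),false),node(r(n,n),r(0,n),false)).

f(node(r(n,n),r(0,n),false),node(r(n,n),r(0,n),false))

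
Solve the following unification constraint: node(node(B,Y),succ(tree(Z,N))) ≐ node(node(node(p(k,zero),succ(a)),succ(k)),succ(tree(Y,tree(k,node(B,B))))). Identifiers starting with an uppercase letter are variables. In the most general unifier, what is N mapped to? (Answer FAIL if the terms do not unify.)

Decompose node/2: node(B,Y) ≐ node(node(p(k,zero),succ(a)),succ(k)),  succ(tree(Z,N)) ≐ succ(tree(Y,tree(k,node(B,B)))).
Decompose node/2: B ≐ node(p(k,zero),succ(a)),  Y ≐ succ(k).
Bind B := node(p(k,zero),succ(a)); substituting into the one remaining equation that mentions B gives: succ(tree(Z,N)) ≐ succ(tree(Y,tree(k,node(node(p(k,zero),succ(a)),node(p(k,zero),succ(a)))))).
Bind Y := succ(k); substituting into the remaining equation gives: succ(tree(Z,N)) ≐ succ(tree(succ(k),tree(k,node(node(p(k,zero),succ(a)),node(p(k,zero),succ(a)))))).
Decompose succ/1: tree(Z,N) ≐ tree(succ(k),tree(k,node(node(p(k,zero),succ(a)),node(p(k,zero),succ(a))))).
Decompose tree/2: Z ≐ succ(k),  N ≐ tree(k,node(node(p(k,zero),succ(a)),node(p(k,zero),succ(a)))).
Bind Z := succ(k); no other remaining equation mentions Z.
Bind N := tree(k,node(node(p(k,zero),succ(a)),node(p(k,zero),succ(a)))).
MGU = { B := node(p(k,zero),succ(a)), Y := succ(k), Z := succ(k), N := tree(k,node(node(p(k,zero),succ(a)),node(p(k,zero),succ(a)))) }, so N := tree(k,node(node(p(k,zero),succ(a)),node(p(k,zero),succ(a)))).

tree(k,node(node(p(k,zero),succ(a)),node(p(k,zero),succ(a))))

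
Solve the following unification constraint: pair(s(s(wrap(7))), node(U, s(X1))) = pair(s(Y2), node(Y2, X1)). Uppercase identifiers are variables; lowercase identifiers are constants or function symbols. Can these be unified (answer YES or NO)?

NO

Decompose pair/2: s(s(wrap(7))) = s(Y2),  node(U, s(X1)) = node(Y2, X1).
Decompose s/1: s(wrap(7)) = Y2.
Bind Y2 := s(wrap(7)); substituting into the remaining equation gives: node(U, s(X1)) = node(s(wrap(7)), X1).
Decompose node/2: U = s(wrap(7)),  s(X1) = X1.
Bind U := s(wrap(7)); no other remaining equation mentions U.
Occurs check fails: X1 occurs in s(X1); the equation X1 = s(X1) has no finite solution.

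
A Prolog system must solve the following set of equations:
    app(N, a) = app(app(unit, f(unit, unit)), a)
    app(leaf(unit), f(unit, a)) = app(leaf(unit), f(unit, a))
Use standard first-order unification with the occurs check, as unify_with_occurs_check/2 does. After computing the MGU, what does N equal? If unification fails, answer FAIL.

app(unit, f(unit, unit))

Decompose app/2: N = app(unit, f(unit, unit)),  a = a.
Bind N := app(unit, f(unit, unit)); no other remaining equation mentions N.
Delete trivial equation a = a.
Delete trivial equation app(leaf(unit), f(unit, a)) = app(leaf(unit), f(unit, a)).
MGU = { N -> app(unit, f(unit, unit)) }, so N -> app(unit, f(unit, unit)).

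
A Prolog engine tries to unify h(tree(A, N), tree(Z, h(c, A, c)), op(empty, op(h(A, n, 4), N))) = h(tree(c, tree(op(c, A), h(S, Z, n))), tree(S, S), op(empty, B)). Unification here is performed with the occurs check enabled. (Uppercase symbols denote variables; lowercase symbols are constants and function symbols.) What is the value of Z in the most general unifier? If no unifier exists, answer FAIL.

Decompose h/3: tree(A, N) = tree(c, tree(op(c, A), h(S, Z, n))),  tree(Z, h(c, A, c)) = tree(S, S),  op(empty, op(h(A, n, 4), N)) = op(empty, B).
Decompose tree/2: A = c,  N = tree(op(c, A), h(S, Z, n)).
Bind A := c; substituting into the remaining equations gives: N = tree(op(c, c), h(S, Z, n)),  tree(Z, h(c, c, c)) = tree(S, S),  op(empty, op(h(c, n, 4), N)) = op(empty, B).
Bind N := tree(op(c, c), h(S, Z, n)); substituting into the one remaining equation that mentions N gives: op(empty, op(h(c, n, 4), tree(op(c, c), h(S, Z, n)))) = op(empty, B).
Decompose tree/2: Z = S,  h(c, c, c) = S.
Bind Z := S; substituting into the one remaining equation that mentions Z gives: op(empty, op(h(c, n, 4), tree(op(c, c), h(S, S, n)))) = op(empty, B). Substituting into the earlier binding gives N := tree(op(c, c), h(S, S, n)).
Bind S := h(c, c, c); substituting into the remaining equation gives: op(empty, op(h(c, n, 4), tree(op(c, c), h(h(c, c, c), h(c, c, c), n)))) = op(empty, B). Substituting into the earlier bindings gives N := tree(op(c, c), h(h(c, c, c), h(c, c, c), n)), Z := h(c, c, c).
Decompose op/2: empty = empty,  op(h(c, n, 4), tree(op(c, c), h(h(c, c, c), h(c, c, c), n))) = B.
Delete trivial equation empty = empty.
Bind B := op(h(c, n, 4), tree(op(c, c), h(h(c, c, c), h(c, c, c), n))).
MGU = { A ↦ c, N ↦ tree(op(c, c), h(h(c, c, c), h(c, c, c), n)), Z ↦ h(c, c, c), S ↦ h(c, c, c), B ↦ op(h(c, n, 4), tree(op(c, c), h(h(c, c, c), h(c, c, c), n))) }, so Z ↦ h(c, c, c).

h(c, c, c)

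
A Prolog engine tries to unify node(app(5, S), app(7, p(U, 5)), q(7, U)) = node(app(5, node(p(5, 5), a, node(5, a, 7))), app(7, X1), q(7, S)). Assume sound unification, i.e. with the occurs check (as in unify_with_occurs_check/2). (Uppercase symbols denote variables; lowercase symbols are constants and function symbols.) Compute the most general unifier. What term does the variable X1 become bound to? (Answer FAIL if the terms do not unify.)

p(node(p(5, 5), a, node(5, a, 7)), 5)

Decompose node/3: app(5, S) = app(5, node(p(5, 5), a, node(5, a, 7))),  app(7, p(U, 5)) = app(7, X1),  q(7, U) = q(7, S).
Decompose app/2: 5 = 5,  S = node(p(5, 5), a, node(5, a, 7)).
Delete trivial equation 5 = 5.
Bind S := node(p(5, 5), a, node(5, a, 7)); substituting into the one remaining equation that mentions S gives: q(7, U) = q(7, node(p(5, 5), a, node(5, a, 7))).
Decompose app/2: 7 = 7,  p(U, 5) = X1.
Delete trivial equation 7 = 7.
Bind X1 := p(U, 5); no other remaining equation mentions X1.
Decompose q/2: 7 = 7,  U = node(p(5, 5), a, node(5, a, 7)).
Delete trivial equation 7 = 7.
Bind U := node(p(5, 5), a, node(5, a, 7)). Substituting into the earlier binding gives X1 := p(node(p(5, 5), a, node(5, a, 7)), 5).
MGU = { S = node(p(5, 5), a, node(5, a, 7)), X1 = p(node(p(5, 5), a, node(5, a, 7)), 5), U = node(p(5, 5), a, node(5, a, 7)) }, so X1 = p(node(p(5, 5), a, node(5, a, 7)), 5).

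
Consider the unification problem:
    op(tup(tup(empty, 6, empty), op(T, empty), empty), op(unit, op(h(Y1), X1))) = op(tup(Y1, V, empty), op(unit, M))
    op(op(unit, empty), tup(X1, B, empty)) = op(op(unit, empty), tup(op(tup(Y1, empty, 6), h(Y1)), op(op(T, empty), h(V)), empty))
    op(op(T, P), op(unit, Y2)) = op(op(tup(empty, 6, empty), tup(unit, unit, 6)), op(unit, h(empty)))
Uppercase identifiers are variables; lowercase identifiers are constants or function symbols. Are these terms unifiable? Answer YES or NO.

YES

Decompose op/2: tup(tup(empty, 6, empty), op(T, empty), empty) = tup(Y1, V, empty),  op(unit, op(h(Y1), X1)) = op(unit, M).
Decompose tup/3: tup(empty, 6, empty) = Y1,  op(T, empty) = V,  empty = empty.
Bind Y1 := tup(empty, 6, empty); substituting into the 2 remaining equations that mention Y1 gives: op(unit, op(h(tup(empty, 6, empty)), X1)) = op(unit, M),  op(op(unit, empty), tup(X1, B, empty)) = op(op(unit, empty), tup(op(tup(tup(empty, 6, empty), empty, 6), h(tup(empty, 6, empty))), op(op(T, empty), h(V)), empty)).
Bind V := op(T, empty); substituting into the one remaining equation that mentions V gives: op(op(unit, empty), tup(X1, B, empty)) = op(op(unit, empty), tup(op(tup(tup(empty, 6, empty), empty, 6), h(tup(empty, 6, empty))), op(op(T, empty), h(op(T, empty))), empty)).
Delete trivial equation empty = empty.
Decompose op/2: unit = unit,  op(h(tup(empty, 6, empty)), X1) = M.
Delete trivial equation unit = unit.
Bind M := op(h(tup(empty, 6, empty)), X1); no other remaining equation mentions M.
Decompose op/2: op(unit, empty) = op(unit, empty),  tup(X1, B, empty) = tup(op(tup(tup(empty, 6, empty), empty, 6), h(tup(empty, 6, empty))), op(op(T, empty), h(op(T, empty))), empty).
Delete trivial equation op(unit, empty) = op(unit, empty).
Decompose tup/3: X1 = op(tup(tup(empty, 6, empty), empty, 6), h(tup(empty, 6, empty))),  B = op(op(T, empty), h(op(T, empty))),  empty = empty.
Bind X1 := op(tup(tup(empty, 6, empty), empty, 6), h(tup(empty, 6, empty))); no other remaining equation mentions X1. Substituting into the earlier binding gives M := op(h(tup(empty, 6, empty)), op(tup(tup(empty, 6, empty), empty, 6), h(tup(empty, 6, empty)))).
Bind B := op(op(T, empty), h(op(T, empty))); no other remaining equation mentions B.
Delete trivial equation empty = empty.
Decompose op/2: op(T, P) = op(tup(empty, 6, empty), tup(unit, unit, 6)),  op(unit, Y2) = op(unit, h(empty)).
Decompose op/2: T = tup(empty, 6, empty),  P = tup(unit, unit, 6).
Bind T := tup(empty, 6, empty); no other remaining equation mentions T. Substituting into the earlier bindings gives V := op(tup(empty, 6, empty), empty), B := op(op(tup(empty, 6, empty), empty), h(op(tup(empty, 6, empty), empty))).
Bind P := tup(unit, unit, 6); no other remaining equation mentions P.
Decompose op/2: unit = unit,  Y2 = h(empty).
Delete trivial equation unit = unit.
Bind Y2 := h(empty).
No equations remain and no clash or occurs-check failure arose, so a unifier exists.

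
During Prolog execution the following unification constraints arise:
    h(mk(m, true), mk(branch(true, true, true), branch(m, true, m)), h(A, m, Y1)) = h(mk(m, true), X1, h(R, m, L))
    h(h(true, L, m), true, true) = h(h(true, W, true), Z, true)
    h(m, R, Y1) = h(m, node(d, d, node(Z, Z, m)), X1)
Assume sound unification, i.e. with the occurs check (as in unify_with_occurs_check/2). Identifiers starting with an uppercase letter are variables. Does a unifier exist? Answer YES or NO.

NO

Decompose h/3: mk(m, true) = mk(m, true),  mk(branch(true, true, true), branch(m, true, m)) = X1,  h(A, m, Y1) = h(R, m, L).
Delete trivial equation mk(m, true) = mk(m, true).
Bind X1 := mk(branch(true, true, true), branch(m, true, m)); substituting into the one remaining equation that mentions X1 gives: h(m, R, Y1) = h(m, node(d, d, node(Z, Z, m)), mk(branch(true, true, true), branch(m, true, m))).
Decompose h/3: A = R,  m = m,  Y1 = L.
Bind A := R; no other remaining equation mentions A.
Delete trivial equation m = m.
Bind Y1 := L; substituting into the one remaining equation that mentions Y1 gives: h(m, R, L) = h(m, node(d, d, node(Z, Z, m)), mk(branch(true, true, true), branch(m, true, m))).
Decompose h/3: h(true, L, m) = h(true, W, true),  true = Z,  true = true.
Decompose h/3: true = true,  L = W,  m = true.
Delete trivial equation true = true.
Bind L := W; substituting into the one remaining equation that mentions L gives: h(m, R, W) = h(m, node(d, d, node(Z, Z, m)), mk(branch(true, true, true), branch(m, true, m))). Substituting into the earlier binding gives Y1 := W.
Clash: constants m and true differ; no unifier exists.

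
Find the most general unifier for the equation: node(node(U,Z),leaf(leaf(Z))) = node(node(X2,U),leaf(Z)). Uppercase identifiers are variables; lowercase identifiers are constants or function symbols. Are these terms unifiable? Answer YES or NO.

NO

Decompose node/2: node(U,Z) = node(X2,U),  leaf(leaf(Z)) = leaf(Z).
Decompose node/2: U = X2,  Z = U.
Bind U := X2; substituting into the one remaining equation that mentions U gives: Z = X2.
Bind Z := X2; substituting into the remaining equation gives: leaf(leaf(X2)) = leaf(X2).
Decompose leaf/1: leaf(X2) = X2.
Occurs check fails: X2 occurs in leaf(X2); the equation X2 = leaf(X2) has no finite solution.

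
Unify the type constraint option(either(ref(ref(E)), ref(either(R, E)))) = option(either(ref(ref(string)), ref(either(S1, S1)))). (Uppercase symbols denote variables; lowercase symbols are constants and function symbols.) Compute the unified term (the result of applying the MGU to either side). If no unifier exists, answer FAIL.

Decompose option/1: either(ref(ref(E)), ref(either(R, E))) = either(ref(ref(string)), ref(either(S1, S1))).
Decompose either/2: ref(ref(E)) = ref(ref(string)),  ref(either(R, E)) = ref(either(S1, S1)).
Decompose ref/1: ref(E) = ref(string).
Decompose ref/1: E = string.
Bind E := string; substituting into the remaining equation gives: ref(either(R, string)) = ref(either(S1, S1)).
Decompose ref/1: either(R, string) = either(S1, S1).
Decompose either/2: R = S1,  string = S1.
Bind R := S1; no other remaining equation mentions R.
Bind S1 := string. Substituting into the earlier binding gives R := string.
Applying the MGU to either side gives option(either(ref(ref(string)), ref(either(string, string)))).

option(either(ref(ref(string)), ref(either(string, string))))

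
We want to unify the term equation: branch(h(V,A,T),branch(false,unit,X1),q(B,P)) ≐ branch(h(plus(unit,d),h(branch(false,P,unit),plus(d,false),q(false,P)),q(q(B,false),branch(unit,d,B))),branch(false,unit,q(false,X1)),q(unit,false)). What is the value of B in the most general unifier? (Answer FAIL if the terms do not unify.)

Decompose branch/3: h(V,A,T) ≐ h(plus(unit,d),h(branch(false,P,unit),plus(d,false),q(false,P)),q(q(B,false),branch(unit,d,B))),  branch(false,unit,X1) ≐ branch(false,unit,q(false,X1)),  q(B,P) ≐ q(unit,false).
Decompose h/3: V ≐ plus(unit,d),  A ≐ h(branch(false,P,unit),plus(d,false),q(false,P)),  T ≐ q(q(B,false),branch(unit,d,B)).
Bind V := plus(unit,d); no other remaining equation mentions V.
Bind A := h(branch(false,P,unit),plus(d,false),q(false,P)); no other remaining equation mentions A.
Bind T := q(q(B,false),branch(unit,d,B)); no other remaining equation mentions T.
Decompose branch/3: false ≐ false,  unit ≐ unit,  X1 ≐ q(false,X1).
Delete trivial equation false ≐ false.
Delete trivial equation unit ≐ unit.
Occurs check fails: X1 occurs in q(false,X1); the equation X1 ≐ q(false,X1) has no finite solution.

FAIL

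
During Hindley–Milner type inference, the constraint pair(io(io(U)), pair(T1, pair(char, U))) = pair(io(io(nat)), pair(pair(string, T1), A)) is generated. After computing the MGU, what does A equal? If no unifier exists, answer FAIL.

Decompose pair/2: io(io(U)) = io(io(nat)),  pair(T1, pair(char, U)) = pair(pair(string, T1), A).
Decompose io/1: io(U) = io(nat).
Decompose io/1: U = nat.
Bind U := nat; substituting into the remaining equation gives: pair(T1, pair(char, nat)) = pair(pair(string, T1), A).
Decompose pair/2: T1 = pair(string, T1),  pair(char, nat) = A.
Occurs check fails: T1 occurs in pair(string, T1); the equation T1 = pair(string, T1) has no finite solution.

FAIL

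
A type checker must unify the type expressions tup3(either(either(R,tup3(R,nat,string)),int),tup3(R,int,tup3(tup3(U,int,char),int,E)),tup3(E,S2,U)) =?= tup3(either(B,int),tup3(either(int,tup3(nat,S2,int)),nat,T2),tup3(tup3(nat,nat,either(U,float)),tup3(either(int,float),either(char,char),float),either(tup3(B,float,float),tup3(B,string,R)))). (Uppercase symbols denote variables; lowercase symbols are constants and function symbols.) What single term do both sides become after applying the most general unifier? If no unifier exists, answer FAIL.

FAIL

Decompose tup3/3: either(either(R,tup3(R,nat,string)),int) =?= either(B,int),  tup3(R,int,tup3(tup3(U,int,char),int,E)) =?= tup3(either(int,tup3(nat,S2,int)),nat,T2),  tup3(E,S2,U) =?= tup3(tup3(nat,nat,either(U,float)),tup3(either(int,float),either(char,char),float),either(tup3(B,float,float),tup3(B,string,R))).
Decompose either/2: either(R,tup3(R,nat,string)) =?= B,  int =?= int.
Bind B := either(R,tup3(R,nat,string)); substituting into the one remaining equation that mentions B gives: tup3(E,S2,U) =?= tup3(tup3(nat,nat,either(U,float)),tup3(either(int,float),either(char,char),float),either(tup3(either(R,tup3(R,nat,string)),float,float),tup3(either(R,tup3(R,nat,string)),string,R))).
Delete trivial equation int =?= int.
Decompose tup3/3: R =?= either(int,tup3(nat,S2,int)),  int =?= nat,  tup3(tup3(U,int,char),int,E) =?= T2.
Bind R := either(int,tup3(nat,S2,int)); substituting into the one remaining equation that mentions R gives: tup3(E,S2,U) =?= tup3(tup3(nat,nat,either(U,float)),tup3(either(int,float),either(char,char),float),either(tup3(either(either(int,tup3(nat,S2,int)),tup3(either(int,tup3(nat,S2,int)),nat,string)),float,float),tup3(either(either(int,tup3(nat,S2,int)),tup3(either(int,tup3(nat,S2,int)),nat,string)),string,either(int,tup3(nat,S2,int))))). Substituting into the earlier binding gives B := either(either(int,tup3(nat,S2,int)),tup3(either(int,tup3(nat,S2,int)),nat,string)).
Clash: constants int and nat differ; no unifier exists.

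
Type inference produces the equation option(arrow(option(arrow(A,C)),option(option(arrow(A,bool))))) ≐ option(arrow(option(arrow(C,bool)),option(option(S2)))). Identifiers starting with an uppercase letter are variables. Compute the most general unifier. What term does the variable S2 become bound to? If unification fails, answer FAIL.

Decompose option/1: arrow(option(arrow(A,C)),option(option(arrow(A,bool)))) ≐ arrow(option(arrow(C,bool)),option(option(S2))).
Decompose arrow/2: option(arrow(A,C)) ≐ option(arrow(C,bool)),  option(option(arrow(A,bool))) ≐ option(option(S2)).
Decompose option/1: arrow(A,C) ≐ arrow(C,bool).
Decompose arrow/2: A ≐ C,  C ≐ bool.
Bind A := C; substituting into the one remaining equation that mentions A gives: option(option(arrow(C,bool))) ≐ option(option(S2)).
Bind C := bool; substituting into the remaining equation gives: option(option(arrow(bool,bool))) ≐ option(option(S2)). Substituting into the earlier binding gives A := bool.
Decompose option/1: option(arrow(bool,bool)) ≐ option(S2).
Decompose option/1: arrow(bool,bool) ≐ S2.
Bind S2 := arrow(bool,bool).
MGU = { A ↦ bool, C ↦ bool, S2 ↦ arrow(bool,bool) }, so S2 ↦ arrow(bool,bool).

arrow(bool,bool)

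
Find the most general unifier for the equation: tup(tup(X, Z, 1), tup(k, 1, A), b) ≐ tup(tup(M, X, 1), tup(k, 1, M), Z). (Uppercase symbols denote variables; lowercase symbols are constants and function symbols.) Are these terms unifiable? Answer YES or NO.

YES

Decompose tup/3: tup(X, Z, 1) ≐ tup(M, X, 1),  tup(k, 1, A) ≐ tup(k, 1, M),  b ≐ Z.
Decompose tup/3: X ≐ M,  Z ≐ X,  1 ≐ 1.
Bind X := M; substituting into the one remaining equation that mentions X gives: Z ≐ M.
Bind Z := M; substituting into the one remaining equation that mentions Z gives: b ≐ M.
Delete trivial equation 1 ≐ 1.
Decompose tup/3: k ≐ k,  1 ≐ 1,  A ≐ M.
Delete trivial equation k ≐ k.
Delete trivial equation 1 ≐ 1.
Bind A := M; no other remaining equation mentions A.
Bind M := b. Substituting into the earlier bindings gives X := b, Z := b, A := b.
No equations remain and no clash or occurs-check failure arose, so a unifier exists.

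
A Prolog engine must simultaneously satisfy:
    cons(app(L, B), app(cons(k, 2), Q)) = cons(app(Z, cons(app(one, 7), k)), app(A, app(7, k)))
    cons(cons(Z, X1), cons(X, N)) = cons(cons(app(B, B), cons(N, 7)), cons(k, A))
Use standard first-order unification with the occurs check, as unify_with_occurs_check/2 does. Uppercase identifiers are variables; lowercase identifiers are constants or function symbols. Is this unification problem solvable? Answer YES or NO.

YES

Decompose cons/2: app(L, B) = app(Z, cons(app(one, 7), k)),  app(cons(k, 2), Q) = app(A, app(7, k)).
Decompose app/2: L = Z,  B = cons(app(one, 7), k).
Bind L := Z; no other remaining equation mentions L.
Bind B := cons(app(one, 7), k); substituting into the one remaining equation that mentions B gives: cons(cons(Z, X1), cons(X, N)) = cons(cons(app(cons(app(one, 7), k), cons(app(one, 7), k)), cons(N, 7)), cons(k, A)).
Decompose app/2: cons(k, 2) = A,  Q = app(7, k).
Bind A := cons(k, 2); substituting into the one remaining equation that mentions A gives: cons(cons(Z, X1), cons(X, N)) = cons(cons(app(cons(app(one, 7), k), cons(app(one, 7), k)), cons(N, 7)), cons(k, cons(k, 2))).
Bind Q := app(7, k); no other remaining equation mentions Q.
Decompose cons/2: cons(Z, X1) = cons(app(cons(app(one, 7), k), cons(app(one, 7), k)), cons(N, 7)),  cons(X, N) = cons(k, cons(k, 2)).
Decompose cons/2: Z = app(cons(app(one, 7), k), cons(app(one, 7), k)),  X1 = cons(N, 7).
Bind Z := app(cons(app(one, 7), k), cons(app(one, 7), k)); no other remaining equation mentions Z. Substituting into the earlier binding gives L := app(cons(app(one, 7), k), cons(app(one, 7), k)).
Bind X1 := cons(N, 7); no other remaining equation mentions X1.
Decompose cons/2: X = k,  N = cons(k, 2).
Bind X := k; no other remaining equation mentions X.
Bind N := cons(k, 2). Substituting into the earlier binding gives X1 := cons(cons(k, 2), 7).
No equations remain and no clash or occurs-check failure arose, so a unifier exists.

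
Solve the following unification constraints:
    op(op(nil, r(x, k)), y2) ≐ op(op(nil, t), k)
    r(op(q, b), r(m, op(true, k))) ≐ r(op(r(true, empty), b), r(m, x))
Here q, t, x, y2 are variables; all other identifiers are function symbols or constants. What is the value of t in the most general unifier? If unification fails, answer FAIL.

r(op(true, k), k)

Decompose op/2: op(nil, r(x, k)) ≐ op(nil, t),  y2 ≐ k.
Decompose op/2: nil ≐ nil,  r(x, k) ≐ t.
Delete trivial equation nil ≐ nil.
Bind t := r(x, k); no other remaining equation mentions t.
Bind y2 := k; no other remaining equation mentions y2.
Decompose r/2: op(q, b) ≐ op(r(true, empty), b),  r(m, op(true, k)) ≐ r(m, x).
Decompose op/2: q ≐ r(true, empty),  b ≐ b.
Bind q := r(true, empty); no other remaining equation mentions q.
Delete trivial equation b ≐ b.
Decompose r/2: m ≐ m,  op(true, k) ≐ x.
Delete trivial equation m ≐ m.
Bind x := op(true, k). Substituting into the earlier binding gives t := r(op(true, k), k).
MGU = { t -> r(op(true, k), k), y2 -> k, q -> r(true, empty), x -> op(true, k) }, so t -> r(op(true, k), k).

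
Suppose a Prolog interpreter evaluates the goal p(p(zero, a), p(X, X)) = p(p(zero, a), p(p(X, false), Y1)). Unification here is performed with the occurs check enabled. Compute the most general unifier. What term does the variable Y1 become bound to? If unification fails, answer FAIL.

FAIL

Decompose p/2: p(zero, a) = p(zero, a),  p(X, X) = p(p(X, false), Y1).
Delete trivial equation p(zero, a) = p(zero, a).
Decompose p/2: X = p(X, false),  X = Y1.
Occurs check fails: X occurs in p(X, false); the equation X = p(X, false) has no finite solution.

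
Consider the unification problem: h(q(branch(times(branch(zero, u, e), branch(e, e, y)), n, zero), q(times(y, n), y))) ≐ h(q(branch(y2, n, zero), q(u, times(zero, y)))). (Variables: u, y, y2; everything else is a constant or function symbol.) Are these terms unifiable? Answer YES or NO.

Decompose h/1: q(branch(times(branch(zero, u, e), branch(e, e, y)), n, zero), q(times(y, n), y)) ≐ q(branch(y2, n, zero), q(u, times(zero, y))).
Decompose q/2: branch(times(branch(zero, u, e), branch(e, e, y)), n, zero) ≐ branch(y2, n, zero),  q(times(y, n), y) ≐ q(u, times(zero, y)).
Decompose branch/3: times(branch(zero, u, e), branch(e, e, y)) ≐ y2,  n ≐ n,  zero ≐ zero.
Bind y2 := times(branch(zero, u, e), branch(e, e, y)); no other remaining equation mentions y2.
Delete trivial equation n ≐ n.
Delete trivial equation zero ≐ zero.
Decompose q/2: times(y, n) ≐ u,  y ≐ times(zero, y).
Bind u := times(y, n); no other remaining equation mentions u. Substituting into the earlier binding gives y2 := times(branch(zero, times(y, n), e), branch(e, e, y)).
Occurs check fails: y occurs in times(zero, y); the equation y ≐ times(zero, y) has no finite solution.

NO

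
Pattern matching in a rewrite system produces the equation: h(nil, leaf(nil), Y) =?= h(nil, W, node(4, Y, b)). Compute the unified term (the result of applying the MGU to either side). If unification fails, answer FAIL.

FAIL

Decompose h/3: nil =?= nil,  leaf(nil) =?= W,  Y =?= node(4, Y, b).
Delete trivial equation nil =?= nil.
Bind W := leaf(nil); no other remaining equation mentions W.
Occurs check fails: Y occurs in node(4, Y, b); the equation Y =?= node(4, Y, b) has no finite solution.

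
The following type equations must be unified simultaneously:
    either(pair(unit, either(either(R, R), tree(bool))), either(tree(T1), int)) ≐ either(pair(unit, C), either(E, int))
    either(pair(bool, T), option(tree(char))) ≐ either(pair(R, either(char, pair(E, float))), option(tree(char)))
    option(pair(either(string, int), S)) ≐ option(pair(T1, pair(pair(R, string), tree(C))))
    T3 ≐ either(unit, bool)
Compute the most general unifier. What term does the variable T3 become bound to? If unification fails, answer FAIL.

either(unit, bool)

Decompose either/2: pair(unit, either(either(R, R), tree(bool))) ≐ pair(unit, C),  either(tree(T1), int) ≐ either(E, int).
Decompose pair/2: unit ≐ unit,  either(either(R, R), tree(bool)) ≐ C.
Delete trivial equation unit ≐ unit.
Bind C := either(either(R, R), tree(bool)); substituting into the one remaining equation that mentions C gives: option(pair(either(string, int), S)) ≐ option(pair(T1, pair(pair(R, string), tree(either(either(R, R), tree(bool)))))).
Decompose either/2: tree(T1) ≐ E,  int ≐ int.
Bind E := tree(T1); substituting into the one remaining equation that mentions E gives: either(pair(bool, T), option(tree(char))) ≐ either(pair(R, either(char, pair(tree(T1), float))), option(tree(char))).
Delete trivial equation int ≐ int.
Decompose either/2: pair(bool, T) ≐ pair(R, either(char, pair(tree(T1), float))),  option(tree(char)) ≐ option(tree(char)).
Decompose pair/2: bool ≐ R,  T ≐ either(char, pair(tree(T1), float)).
Bind R := bool; substituting into the one remaining equation that mentions R gives: option(pair(either(string, int), S)) ≐ option(pair(T1, pair(pair(bool, string), tree(either(either(bool, bool), tree(bool)))))). Substituting into the earlier binding gives C := either(either(bool, bool), tree(bool)).
Bind T := either(char, pair(tree(T1), float)); no other remaining equation mentions T.
Delete trivial equation option(tree(char)) ≐ option(tree(char)).
Decompose option/1: pair(either(string, int), S) ≐ pair(T1, pair(pair(bool, string), tree(either(either(bool, bool), tree(bool))))).
Decompose pair/2: either(string, int) ≐ T1,  S ≐ pair(pair(bool, string), tree(either(either(bool, bool), tree(bool)))).
Bind T1 := either(string, int); no other remaining equation mentions T1. Substituting into the earlier bindings gives E := tree(either(string, int)), T := either(char, pair(tree(either(string, int)), float)).
Bind S := pair(pair(bool, string), tree(either(either(bool, bool), tree(bool)))); no other remaining equation mentions S.
Bind T3 := either(unit, bool).
MGU = { C ↦ either(either(bool, bool), tree(bool)), E ↦ tree(either(string, int)), R ↦ bool, T ↦ either(char, pair(tree(either(string, int)), float)), T1 ↦ either(string, int), S ↦ pair(pair(bool, string), tree(either(either(bool, bool), tree(bool)))), T3 ↦ either(unit, bool) }, so T3 ↦ either(unit, bool).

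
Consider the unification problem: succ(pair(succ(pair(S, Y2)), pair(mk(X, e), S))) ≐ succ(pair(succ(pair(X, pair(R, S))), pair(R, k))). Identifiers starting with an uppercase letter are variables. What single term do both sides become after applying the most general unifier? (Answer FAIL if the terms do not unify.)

succ(pair(succ(pair(k, pair(mk(k, e), k))), pair(mk(k, e), k)))

Decompose succ/1: pair(succ(pair(S, Y2)), pair(mk(X, e), S)) ≐ pair(succ(pair(X, pair(R, S))), pair(R, k)).
Decompose pair/2: succ(pair(S, Y2)) ≐ succ(pair(X, pair(R, S))),  pair(mk(X, e), S) ≐ pair(R, k).
Decompose succ/1: pair(S, Y2) ≐ pair(X, pair(R, S)).
Decompose pair/2: S ≐ X,  Y2 ≐ pair(R, S).
Bind S := X; substituting into the remaining equations gives: Y2 ≐ pair(R, X),  pair(mk(X, e), X) ≐ pair(R, k).
Bind Y2 := pair(R, X); no other remaining equation mentions Y2.
Decompose pair/2: mk(X, e) ≐ R,  X ≐ k.
Bind R := mk(X, e); no other remaining equation mentions R. Substituting into the earlier binding gives Y2 := pair(mk(X, e), X).
Bind X := k. Substituting into the earlier bindings gives S := k, Y2 := pair(mk(k, e), k), R := mk(k, e).
Applying the MGU to either side gives succ(pair(succ(pair(k, pair(mk(k, e), k))), pair(mk(k, e), k))).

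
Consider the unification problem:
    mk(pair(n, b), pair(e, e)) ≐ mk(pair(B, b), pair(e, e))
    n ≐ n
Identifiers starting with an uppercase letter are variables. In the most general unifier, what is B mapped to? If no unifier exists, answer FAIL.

Decompose mk/2: pair(n, b) ≐ pair(B, b),  pair(e, e) ≐ pair(e, e).
Decompose pair/2: n ≐ B,  b ≐ b.
Bind B := n; no other remaining equation mentions B.
Delete trivial equation b ≐ b.
Delete trivial equation pair(e, e) ≐ pair(e, e).
Delete trivial equation n ≐ n.
MGU = { B -> n }, so B -> n.

n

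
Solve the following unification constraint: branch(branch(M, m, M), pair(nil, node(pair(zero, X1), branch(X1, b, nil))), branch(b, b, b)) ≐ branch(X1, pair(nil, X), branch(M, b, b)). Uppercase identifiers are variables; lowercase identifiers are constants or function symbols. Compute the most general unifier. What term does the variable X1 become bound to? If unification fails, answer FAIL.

Decompose branch/3: branch(M, m, M) ≐ X1,  pair(nil, node(pair(zero, X1), branch(X1, b, nil))) ≐ pair(nil, X),  branch(b, b, b) ≐ branch(M, b, b).
Bind X1 := branch(M, m, M); substituting into the one remaining equation that mentions X1 gives: pair(nil, node(pair(zero, branch(M, m, M)), branch(branch(M, m, M), b, nil))) ≐ pair(nil, X).
Decompose pair/2: nil ≐ nil,  node(pair(zero, branch(M, m, M)), branch(branch(M, m, M), b, nil)) ≐ X.
Delete trivial equation nil ≐ nil.
Bind X := node(pair(zero, branch(M, m, M)), branch(branch(M, m, M), b, nil)); no other remaining equation mentions X.
Decompose branch/3: b ≐ M,  b ≐ b,  b ≐ b.
Bind M := b; no other remaining equation mentions M. Substituting into the earlier bindings gives X1 := branch(b, m, b), X := node(pair(zero, branch(b, m, b)), branch(branch(b, m, b), b, nil)).
Delete trivial equation b ≐ b.
Delete trivial equation b ≐ b.
MGU = { X1 := branch(b, m, b), X := node(pair(zero, branch(b, m, b)), branch(branch(b, m, b), b, nil)), M := b }, so X1 := branch(b, m, b).

branch(b, m, b)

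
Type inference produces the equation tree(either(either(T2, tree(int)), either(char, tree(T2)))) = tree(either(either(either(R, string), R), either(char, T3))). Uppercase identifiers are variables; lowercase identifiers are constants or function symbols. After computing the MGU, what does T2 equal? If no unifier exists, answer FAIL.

Decompose tree/1: either(either(T2, tree(int)), either(char, tree(T2))) = either(either(either(R, string), R), either(char, T3)).
Decompose either/2: either(T2, tree(int)) = either(either(R, string), R),  either(char, tree(T2)) = either(char, T3).
Decompose either/2: T2 = either(R, string),  tree(int) = R.
Bind T2 := either(R, string); substituting into the one remaining equation that mentions T2 gives: either(char, tree(either(R, string))) = either(char, T3).
Bind R := tree(int); substituting into the remaining equation gives: either(char, tree(either(tree(int), string))) = either(char, T3). Substituting into the earlier binding gives T2 := either(tree(int), string).
Decompose either/2: char = char,  tree(either(tree(int), string)) = T3.
Delete trivial equation char = char.
Bind T3 := tree(either(tree(int), string)).
MGU = { T2 ↦ either(tree(int), string), R ↦ tree(int), T3 ↦ tree(either(tree(int), string)) }, so T2 ↦ either(tree(int), string).

either(tree(int), string)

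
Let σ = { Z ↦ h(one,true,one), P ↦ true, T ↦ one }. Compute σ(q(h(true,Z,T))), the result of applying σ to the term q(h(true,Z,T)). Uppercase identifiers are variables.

Replace each occurrence of Z with h(one,true,one).
Replace each occurrence of T with one.
Result: q(h(true,h(one,true,one),one)).

q(h(true,h(one,true,one),one))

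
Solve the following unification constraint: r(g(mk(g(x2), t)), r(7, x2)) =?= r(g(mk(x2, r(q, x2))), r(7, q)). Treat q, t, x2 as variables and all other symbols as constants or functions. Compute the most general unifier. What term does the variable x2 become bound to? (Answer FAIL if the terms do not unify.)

FAIL

Decompose r/2: g(mk(g(x2), t)) =?= g(mk(x2, r(q, x2))),  r(7, x2) =?= r(7, q).
Decompose g/1: mk(g(x2), t) =?= mk(x2, r(q, x2)).
Decompose mk/2: g(x2) =?= x2,  t =?= r(q, x2).
Occurs check fails: x2 occurs in g(x2); the equation x2 =?= g(x2) has no finite solution.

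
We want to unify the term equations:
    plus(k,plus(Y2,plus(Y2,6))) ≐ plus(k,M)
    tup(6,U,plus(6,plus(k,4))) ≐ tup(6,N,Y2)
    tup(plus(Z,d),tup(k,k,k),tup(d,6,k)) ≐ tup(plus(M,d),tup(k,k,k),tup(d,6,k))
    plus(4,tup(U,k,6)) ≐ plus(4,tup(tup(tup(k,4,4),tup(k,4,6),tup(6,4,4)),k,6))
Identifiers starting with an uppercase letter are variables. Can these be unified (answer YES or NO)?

YES

Decompose plus/2: k ≐ k,  plus(Y2,plus(Y2,6)) ≐ M.
Delete trivial equation k ≐ k.
Bind M := plus(Y2,plus(Y2,6)); substituting into the one remaining equation that mentions M gives: tup(plus(Z,d),tup(k,k,k),tup(d,6,k)) ≐ tup(plus(plus(Y2,plus(Y2,6)),d),tup(k,k,k),tup(d,6,k)).
Decompose tup/3: 6 ≐ 6,  U ≐ N,  plus(6,plus(k,4)) ≐ Y2.
Delete trivial equation 6 ≐ 6.
Bind U := N; substituting into the one remaining equation that mentions U gives: plus(4,tup(N,k,6)) ≐ plus(4,tup(tup(tup(k,4,4),tup(k,4,6),tup(6,4,4)),k,6)).
Bind Y2 := plus(6,plus(k,4)); substituting into the one remaining equation that mentions Y2 gives: tup(plus(Z,d),tup(k,k,k),tup(d,6,k)) ≐ tup(plus(plus(plus(6,plus(k,4)),plus(plus(6,plus(k,4)),6)),d),tup(k,k,k),tup(d,6,k)). Substituting into the earlier binding gives M := plus(plus(6,plus(k,4)),plus(plus(6,plus(k,4)),6)).
Decompose tup/3: plus(Z,d) ≐ plus(plus(plus(6,plus(k,4)),plus(plus(6,plus(k,4)),6)),d),  tup(k,k,k) ≐ tup(k,k,k),  tup(d,6,k) ≐ tup(d,6,k).
Decompose plus/2: Z ≐ plus(plus(6,plus(k,4)),plus(plus(6,plus(k,4)),6)),  d ≐ d.
Bind Z := plus(plus(6,plus(k,4)),plus(plus(6,plus(k,4)),6)); no other remaining equation mentions Z.
Delete trivial equation d ≐ d.
Delete trivial equation tup(k,k,k) ≐ tup(k,k,k).
Delete trivial equation tup(d,6,k) ≐ tup(d,6,k).
Decompose plus/2: 4 ≐ 4,  tup(N,k,6) ≐ tup(tup(tup(k,4,4),tup(k,4,6),tup(6,4,4)),k,6).
Delete trivial equation 4 ≐ 4.
Decompose tup/3: N ≐ tup(tup(k,4,4),tup(k,4,6),tup(6,4,4)),  k ≐ k,  6 ≐ 6.
Bind N := tup(tup(k,4,4),tup(k,4,6),tup(6,4,4)); no other remaining equation mentions N. Substituting into the earlier binding gives U := tup(tup(k,4,4),tup(k,4,6),tup(6,4,4)).
Delete trivial equation k ≐ k.
Delete trivial equation 6 ≐ 6.
No equations remain and no clash or occurs-check failure arose, so a unifier exists.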